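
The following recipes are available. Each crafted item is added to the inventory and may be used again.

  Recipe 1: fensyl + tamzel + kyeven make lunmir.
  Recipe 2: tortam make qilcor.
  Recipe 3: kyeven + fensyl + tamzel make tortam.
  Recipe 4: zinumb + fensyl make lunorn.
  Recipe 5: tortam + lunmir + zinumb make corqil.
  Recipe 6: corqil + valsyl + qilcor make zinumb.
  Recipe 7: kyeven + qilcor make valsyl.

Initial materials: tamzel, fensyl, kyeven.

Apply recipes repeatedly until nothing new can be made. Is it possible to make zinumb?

zinumb would need corqil, valsyl, and qilcor (Recipe 6), but corqil is never obtained.

No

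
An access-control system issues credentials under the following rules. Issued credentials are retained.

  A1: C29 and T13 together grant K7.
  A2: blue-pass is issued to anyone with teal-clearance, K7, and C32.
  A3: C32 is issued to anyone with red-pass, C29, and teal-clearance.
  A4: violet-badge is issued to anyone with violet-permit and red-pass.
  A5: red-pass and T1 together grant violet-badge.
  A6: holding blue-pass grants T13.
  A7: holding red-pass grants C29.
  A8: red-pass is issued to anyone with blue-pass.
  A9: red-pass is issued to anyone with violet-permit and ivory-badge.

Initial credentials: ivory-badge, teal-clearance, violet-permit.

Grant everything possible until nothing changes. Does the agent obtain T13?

T13 would need blue-pass (A6), but blue-pass is never granted.

No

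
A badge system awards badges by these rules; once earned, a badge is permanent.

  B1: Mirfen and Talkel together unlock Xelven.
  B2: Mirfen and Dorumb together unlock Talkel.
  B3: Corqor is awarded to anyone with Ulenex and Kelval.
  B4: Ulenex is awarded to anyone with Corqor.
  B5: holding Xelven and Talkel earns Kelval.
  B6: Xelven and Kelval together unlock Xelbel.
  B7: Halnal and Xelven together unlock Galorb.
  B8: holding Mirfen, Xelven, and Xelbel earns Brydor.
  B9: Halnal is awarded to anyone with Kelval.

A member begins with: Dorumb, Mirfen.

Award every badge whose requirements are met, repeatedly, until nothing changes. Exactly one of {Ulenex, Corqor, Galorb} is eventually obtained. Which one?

Galorb

With Mirfen and Dorumb, Talkel is earned (B2).
With Mirfen and Talkel, Xelven is earned (B1).
With Xelven and Talkel, Kelval is earned (B5).
With Kelval, Halnal is earned (B9).
With Halnal and Xelven, Galorb is earned (B7).
Corqor would need Ulenex and Kelval (B3), but Ulenex is never earned. Ulenex would need Corqor (B4), but Corqor is never earned.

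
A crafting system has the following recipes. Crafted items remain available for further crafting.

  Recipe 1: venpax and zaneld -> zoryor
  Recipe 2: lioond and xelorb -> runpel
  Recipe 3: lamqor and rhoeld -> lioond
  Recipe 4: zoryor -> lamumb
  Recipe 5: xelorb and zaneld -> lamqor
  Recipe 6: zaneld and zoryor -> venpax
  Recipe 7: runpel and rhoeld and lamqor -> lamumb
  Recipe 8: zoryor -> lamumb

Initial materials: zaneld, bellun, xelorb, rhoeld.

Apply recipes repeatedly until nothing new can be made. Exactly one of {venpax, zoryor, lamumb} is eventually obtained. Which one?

xelorb and zaneld -> lamqor (Recipe 5).
lamqor and rhoeld -> lioond (Recipe 3).
lioond and xelorb -> runpel (Recipe 2).
runpel and rhoeld and lamqor -> lamumb (Recipe 7).
zoryor would need venpax and zaneld (Recipe 1), but venpax is never obtained. venpax would need zaneld and zoryor (Recipe 6), but zoryor is never obtained.

lamumb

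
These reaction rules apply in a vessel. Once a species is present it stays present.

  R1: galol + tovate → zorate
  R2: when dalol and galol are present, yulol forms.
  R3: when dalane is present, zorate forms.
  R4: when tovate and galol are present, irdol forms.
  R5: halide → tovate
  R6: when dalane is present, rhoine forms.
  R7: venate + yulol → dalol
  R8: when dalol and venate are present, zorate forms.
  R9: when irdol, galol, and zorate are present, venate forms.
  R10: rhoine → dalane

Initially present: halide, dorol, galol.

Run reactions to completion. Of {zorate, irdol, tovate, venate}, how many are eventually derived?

4

halide present → tovate forms (R5).
tovate and galol present → irdol forms (R4).
galol and tovate present → zorate forms (R1).
irdol, galol, and zorate present → venate forms (R9).
zorate: reached.
irdol: reached.
tovate: reached.
venate: reached.
All 4 are reached.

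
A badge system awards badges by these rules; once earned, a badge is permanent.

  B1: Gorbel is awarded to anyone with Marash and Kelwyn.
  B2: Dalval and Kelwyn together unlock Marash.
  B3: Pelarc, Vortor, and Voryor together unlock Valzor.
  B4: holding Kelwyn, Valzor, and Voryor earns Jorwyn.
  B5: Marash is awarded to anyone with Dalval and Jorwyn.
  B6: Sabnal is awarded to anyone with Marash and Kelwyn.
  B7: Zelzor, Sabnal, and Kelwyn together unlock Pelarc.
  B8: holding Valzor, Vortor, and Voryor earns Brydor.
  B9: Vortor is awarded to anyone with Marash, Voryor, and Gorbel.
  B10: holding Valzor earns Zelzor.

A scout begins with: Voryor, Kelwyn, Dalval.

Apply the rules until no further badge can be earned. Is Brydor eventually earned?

No

Brydor would need Valzor, Vortor, and Voryor (B8), but Valzor is never earned.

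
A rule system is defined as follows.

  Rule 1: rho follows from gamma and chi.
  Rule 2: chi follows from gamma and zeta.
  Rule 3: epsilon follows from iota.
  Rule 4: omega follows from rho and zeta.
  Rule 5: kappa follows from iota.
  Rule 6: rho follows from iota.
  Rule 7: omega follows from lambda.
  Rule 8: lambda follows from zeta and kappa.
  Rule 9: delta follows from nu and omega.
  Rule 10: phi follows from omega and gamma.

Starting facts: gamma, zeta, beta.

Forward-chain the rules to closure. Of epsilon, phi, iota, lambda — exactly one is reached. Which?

From gamma and zeta, Rule 2 gives chi.
gamma and chi hold, so rho follows (Rule 1).
rho and zeta hold, so omega follows (Rule 4).
From omega and gamma, Rule 10 gives phi.
No rule produces iota, and it is not given. epsilon would need iota (Rule 3), but iota is never established. lambda would need zeta and kappa (Rule 8), but kappa is never established.

phi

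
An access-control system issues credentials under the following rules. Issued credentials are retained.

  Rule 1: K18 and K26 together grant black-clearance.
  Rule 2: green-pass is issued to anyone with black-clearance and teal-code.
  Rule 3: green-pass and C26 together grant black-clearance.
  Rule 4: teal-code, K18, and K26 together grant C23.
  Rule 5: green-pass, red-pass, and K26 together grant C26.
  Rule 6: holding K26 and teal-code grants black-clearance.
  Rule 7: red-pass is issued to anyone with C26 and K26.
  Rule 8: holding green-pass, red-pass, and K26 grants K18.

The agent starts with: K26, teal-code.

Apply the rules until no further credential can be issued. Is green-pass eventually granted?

Yes

Holding K26 and teal-code grants black-clearance (Rule 6).
Holding black-clearance and teal-code grants green-pass (Rule 2).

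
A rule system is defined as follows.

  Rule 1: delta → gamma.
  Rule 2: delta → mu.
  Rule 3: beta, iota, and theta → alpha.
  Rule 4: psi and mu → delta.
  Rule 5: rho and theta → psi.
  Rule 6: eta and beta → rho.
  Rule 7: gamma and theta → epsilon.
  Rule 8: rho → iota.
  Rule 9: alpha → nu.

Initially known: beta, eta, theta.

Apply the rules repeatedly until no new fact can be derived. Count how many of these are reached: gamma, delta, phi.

0

gamma would need delta (Rule 1), but delta is never established.
delta would need psi and mu (Rule 4), but mu is never established.
No rule produces phi, and it is not given.
None of the 3 are reached.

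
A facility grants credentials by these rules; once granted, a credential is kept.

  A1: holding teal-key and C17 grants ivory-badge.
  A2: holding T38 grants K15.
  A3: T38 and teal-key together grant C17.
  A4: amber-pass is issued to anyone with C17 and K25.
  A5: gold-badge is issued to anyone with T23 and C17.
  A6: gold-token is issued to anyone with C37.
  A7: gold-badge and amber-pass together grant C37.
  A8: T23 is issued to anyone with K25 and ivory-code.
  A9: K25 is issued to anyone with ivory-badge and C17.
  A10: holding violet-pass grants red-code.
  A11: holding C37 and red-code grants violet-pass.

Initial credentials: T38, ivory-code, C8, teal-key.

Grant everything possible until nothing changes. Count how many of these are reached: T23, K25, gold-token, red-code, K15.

Holding T38 and teal-key grants C17 (A3).
Holding T38 grants K15 (A2).
Holding teal-key and C17 grants ivory-badge (A1).
Holding ivory-badge and C17 grants K25 (A9).
Holding K25 and ivory-code grants T23 (A8).
Holding C17 and K25 grants amber-pass (A4).
Holding T23 and C17 grants gold-badge (A5).
Holding gold-badge and amber-pass grants C37 (A7).
Holding C37 grants gold-token (A6).
T23: reached.
K25: reached.
gold-token: reached.
red-code would need violet-pass (A10), but violet-pass is never granted.
K15: reached.
Reached: T23, K25, gold-token, and K15 — 4 of the 5.

4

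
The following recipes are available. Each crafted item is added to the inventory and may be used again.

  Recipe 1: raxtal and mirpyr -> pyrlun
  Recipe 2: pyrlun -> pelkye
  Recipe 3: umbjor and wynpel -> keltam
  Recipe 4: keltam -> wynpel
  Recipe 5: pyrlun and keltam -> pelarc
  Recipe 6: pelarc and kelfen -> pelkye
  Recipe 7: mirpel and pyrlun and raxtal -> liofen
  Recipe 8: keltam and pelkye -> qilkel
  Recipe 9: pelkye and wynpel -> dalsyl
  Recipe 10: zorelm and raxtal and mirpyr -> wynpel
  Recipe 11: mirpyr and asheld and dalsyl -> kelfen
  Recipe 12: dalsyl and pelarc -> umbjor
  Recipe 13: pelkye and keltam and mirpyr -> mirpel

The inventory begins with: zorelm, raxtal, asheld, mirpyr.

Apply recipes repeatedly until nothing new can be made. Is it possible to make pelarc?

No

pelarc would need pyrlun and keltam (Recipe 5), but keltam is never obtained.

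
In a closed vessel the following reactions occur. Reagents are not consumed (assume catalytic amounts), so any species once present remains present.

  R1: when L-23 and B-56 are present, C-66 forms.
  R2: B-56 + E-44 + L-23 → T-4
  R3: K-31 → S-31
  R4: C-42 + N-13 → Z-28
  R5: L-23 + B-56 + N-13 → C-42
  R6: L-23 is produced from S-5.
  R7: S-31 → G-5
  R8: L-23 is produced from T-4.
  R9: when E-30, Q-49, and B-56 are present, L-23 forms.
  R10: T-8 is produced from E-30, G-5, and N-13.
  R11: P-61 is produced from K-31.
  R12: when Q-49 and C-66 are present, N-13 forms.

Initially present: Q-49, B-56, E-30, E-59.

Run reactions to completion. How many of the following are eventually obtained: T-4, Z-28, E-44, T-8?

1

E-30, Q-49, and B-56 present → L-23 forms (R9).
L-23 and B-56 present → C-66 forms (R1).
Q-49 and C-66 present → N-13 forms (R12).
L-23, B-56, and N-13 present → C-42 forms (R5).
C-42 and N-13 present → Z-28 forms (R4).
T-4 would need B-56, E-44, and L-23 (R2), but E-44 never forms.
Z-28: reached.
No rule produces E-44, and it is not given.
T-8 would need E-30, G-5, and N-13 (R10), but G-5 never forms.
Reached: Z-28 — 1 of the 4.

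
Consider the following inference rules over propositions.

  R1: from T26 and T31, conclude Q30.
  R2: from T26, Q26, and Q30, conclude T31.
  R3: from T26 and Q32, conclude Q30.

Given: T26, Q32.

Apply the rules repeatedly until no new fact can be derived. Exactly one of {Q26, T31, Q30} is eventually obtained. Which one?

T26 and Q32 hold, so Q30 follows (R3).
T31 would need T26, Q26, and Q30 (R2), but Q26 is never established. No rule produces Q26, and it is not given.

Q30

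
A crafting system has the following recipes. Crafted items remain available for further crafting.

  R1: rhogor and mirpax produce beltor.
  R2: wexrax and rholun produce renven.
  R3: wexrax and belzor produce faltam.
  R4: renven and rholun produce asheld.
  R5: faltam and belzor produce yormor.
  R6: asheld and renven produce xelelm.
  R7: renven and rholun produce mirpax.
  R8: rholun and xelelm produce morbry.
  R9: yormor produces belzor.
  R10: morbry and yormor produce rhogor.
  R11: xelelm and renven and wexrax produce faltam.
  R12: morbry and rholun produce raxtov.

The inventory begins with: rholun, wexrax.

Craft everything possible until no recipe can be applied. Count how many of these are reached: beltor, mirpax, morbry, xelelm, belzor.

Using R2, wexrax and rholun make renven.
renven and rholun → asheld (R4).
Using R7, renven and rholun make mirpax.
Using R6, asheld and renven make xelelm.
rholun and xelelm → morbry (R8).
beltor would need rhogor and mirpax (R1), but rhogor is never obtained.
mirpax: reached.
morbry: reached.
xelelm: reached.
belzor would need yormor (R9), but yormor is never obtained.
Reached: mirpax, morbry, and xelelm — 3 of the 5.

3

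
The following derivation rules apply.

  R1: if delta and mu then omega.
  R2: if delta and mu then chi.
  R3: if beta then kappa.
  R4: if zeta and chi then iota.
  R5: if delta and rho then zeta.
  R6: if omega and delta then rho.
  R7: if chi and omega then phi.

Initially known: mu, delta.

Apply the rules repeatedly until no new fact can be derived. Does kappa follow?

No

kappa would need beta (R3), but beta is never established.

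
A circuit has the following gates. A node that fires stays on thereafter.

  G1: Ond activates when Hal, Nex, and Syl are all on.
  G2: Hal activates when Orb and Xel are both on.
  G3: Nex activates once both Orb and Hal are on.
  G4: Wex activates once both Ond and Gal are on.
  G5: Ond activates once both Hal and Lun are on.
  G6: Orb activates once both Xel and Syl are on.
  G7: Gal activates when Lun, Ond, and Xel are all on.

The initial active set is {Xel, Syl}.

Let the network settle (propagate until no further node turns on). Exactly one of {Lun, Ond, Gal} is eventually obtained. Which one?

Ond

Xel and Syl are on, so Orb activates (G6).
G2: Orb and Xel on → Hal on.
Orb and Hal are on, so Nex activates (G3).
G1: Hal, Nex, and Syl on → Ond on.
No rule produces Lun, and it is not given. Gal would need Lun, Ond, and Xel (G7), but Lun never turns on.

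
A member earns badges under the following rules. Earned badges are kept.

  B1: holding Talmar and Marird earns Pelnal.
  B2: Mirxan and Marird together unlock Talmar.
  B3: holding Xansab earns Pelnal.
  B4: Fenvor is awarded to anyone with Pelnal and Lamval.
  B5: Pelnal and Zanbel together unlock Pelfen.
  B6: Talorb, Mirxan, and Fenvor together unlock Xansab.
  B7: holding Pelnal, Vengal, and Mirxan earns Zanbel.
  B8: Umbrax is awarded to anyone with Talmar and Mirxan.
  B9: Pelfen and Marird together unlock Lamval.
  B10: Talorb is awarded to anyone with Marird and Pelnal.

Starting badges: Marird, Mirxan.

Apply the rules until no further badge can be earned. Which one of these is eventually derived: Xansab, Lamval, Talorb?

Talorb

With Mirxan and Marird, Talmar is earned (B2).
With Talmar and Marird, Pelnal is earned (B1).
With Marird and Pelnal, Talorb is earned (B10).
Xansab would need Talorb, Mirxan, and Fenvor (B6), but Fenvor is never earned. Lamval would need Pelfen and Marird (B9), but Pelfen is never earned.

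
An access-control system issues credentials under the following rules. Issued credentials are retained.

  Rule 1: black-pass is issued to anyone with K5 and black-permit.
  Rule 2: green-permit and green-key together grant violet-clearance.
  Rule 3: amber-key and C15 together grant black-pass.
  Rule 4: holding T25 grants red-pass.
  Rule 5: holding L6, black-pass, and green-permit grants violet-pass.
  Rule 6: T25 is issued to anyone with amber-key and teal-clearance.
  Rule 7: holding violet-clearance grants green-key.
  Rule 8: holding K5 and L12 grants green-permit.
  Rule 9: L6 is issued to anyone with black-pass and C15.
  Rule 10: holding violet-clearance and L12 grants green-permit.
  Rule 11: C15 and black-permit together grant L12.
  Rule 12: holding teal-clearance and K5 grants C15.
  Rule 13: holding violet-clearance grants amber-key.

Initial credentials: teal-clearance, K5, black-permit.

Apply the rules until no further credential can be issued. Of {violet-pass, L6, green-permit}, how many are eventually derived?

Holding K5 and black-permit grants black-pass (Rule 1).
Holding teal-clearance and K5 grants C15 (Rule 12).
Holding black-pass and C15 grants L6 (Rule 9).
Holding C15 and black-permit grants L12 (Rule 11).
Holding K5 and L12 grants green-permit (Rule 8).
Holding L6, black-pass, and green-permit grants violet-pass (Rule 5).
violet-pass: reached.
L6: reached.
green-permit: reached.
All 3 are reached.

3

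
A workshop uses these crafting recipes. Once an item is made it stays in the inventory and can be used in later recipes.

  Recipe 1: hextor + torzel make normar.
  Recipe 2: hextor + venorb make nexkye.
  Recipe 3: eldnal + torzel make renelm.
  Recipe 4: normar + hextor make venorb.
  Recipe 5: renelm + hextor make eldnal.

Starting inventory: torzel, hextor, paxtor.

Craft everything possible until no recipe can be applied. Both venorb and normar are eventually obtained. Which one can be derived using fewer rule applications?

normar

normar: Using Recipe 1, hextor and torzel make normar. [1 rule application]
venorb: hextor + torzel → normar (Recipe 1). Using Recipe 4, normar and hextor make venorb. [2 rule applications]
normar needs fewer.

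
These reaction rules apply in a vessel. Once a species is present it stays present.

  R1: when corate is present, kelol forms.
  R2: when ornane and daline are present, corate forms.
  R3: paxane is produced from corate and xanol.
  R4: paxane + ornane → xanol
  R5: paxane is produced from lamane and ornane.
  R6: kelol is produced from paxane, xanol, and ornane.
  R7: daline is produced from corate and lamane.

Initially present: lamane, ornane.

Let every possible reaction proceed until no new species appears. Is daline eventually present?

No

daline would need corate and lamane (R7), but corate never forms.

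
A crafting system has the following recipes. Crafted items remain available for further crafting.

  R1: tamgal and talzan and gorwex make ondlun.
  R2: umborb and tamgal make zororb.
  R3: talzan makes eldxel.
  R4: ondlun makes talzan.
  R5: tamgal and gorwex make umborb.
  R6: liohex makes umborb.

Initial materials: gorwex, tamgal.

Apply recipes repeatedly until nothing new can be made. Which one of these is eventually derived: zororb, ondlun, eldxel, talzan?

zororb

tamgal and gorwex → umborb (R5).
umborb and tamgal → zororb (R2).
ondlun would need tamgal, talzan, and gorwex (R1), but talzan is never obtained. eldxel would need talzan (R3), but talzan is never obtained. talzan would need ondlun (R4), but ondlun is never obtained.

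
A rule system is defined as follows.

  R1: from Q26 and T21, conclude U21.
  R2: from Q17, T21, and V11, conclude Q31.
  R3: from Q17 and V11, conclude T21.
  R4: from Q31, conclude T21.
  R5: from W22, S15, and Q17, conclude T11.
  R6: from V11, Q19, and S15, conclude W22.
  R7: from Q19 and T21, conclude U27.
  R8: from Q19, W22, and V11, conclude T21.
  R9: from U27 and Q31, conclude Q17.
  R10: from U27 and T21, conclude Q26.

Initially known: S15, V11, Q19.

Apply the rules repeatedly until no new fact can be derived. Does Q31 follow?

No

Q31 would need Q17, T21, and V11 (R2), but Q17 is never established.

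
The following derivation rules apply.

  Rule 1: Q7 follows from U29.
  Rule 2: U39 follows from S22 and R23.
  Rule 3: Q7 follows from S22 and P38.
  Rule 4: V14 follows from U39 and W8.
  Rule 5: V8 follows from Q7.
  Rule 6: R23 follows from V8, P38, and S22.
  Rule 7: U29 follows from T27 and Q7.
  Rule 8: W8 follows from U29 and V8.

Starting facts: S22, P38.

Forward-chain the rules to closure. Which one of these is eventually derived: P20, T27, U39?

U39

S22 and P38 hold, so Q7 follows (Rule 3).
From Q7, Rule 5 gives V8.
V8, P38, and S22 hold, so R23 follows (Rule 6).
S22 and R23 hold, so U39 follows (Rule 2).
No rule produces P20, and it is not given. No rule produces T27, and it is not given.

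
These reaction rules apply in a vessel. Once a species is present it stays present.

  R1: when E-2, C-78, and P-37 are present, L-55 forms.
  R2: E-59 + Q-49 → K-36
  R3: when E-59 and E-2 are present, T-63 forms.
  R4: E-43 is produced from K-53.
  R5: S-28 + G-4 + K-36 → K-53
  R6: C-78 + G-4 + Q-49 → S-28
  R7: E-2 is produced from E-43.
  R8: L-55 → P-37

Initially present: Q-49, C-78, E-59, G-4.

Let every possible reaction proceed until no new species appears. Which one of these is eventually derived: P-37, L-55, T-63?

T-63

E-59 and Q-49 present → K-36 forms (R2).
C-78, G-4, and Q-49 present → S-28 forms (R6).
S-28, G-4, and K-36 present → K-53 forms (R5).
K-53 present → E-43 forms (R4).
E-43 present → E-2 forms (R7).
E-59 and E-2 present → T-63 forms (R3).
L-55 would need E-2, C-78, and P-37 (R1), but P-37 never forms. P-37 would need L-55 (R8), but L-55 never forms.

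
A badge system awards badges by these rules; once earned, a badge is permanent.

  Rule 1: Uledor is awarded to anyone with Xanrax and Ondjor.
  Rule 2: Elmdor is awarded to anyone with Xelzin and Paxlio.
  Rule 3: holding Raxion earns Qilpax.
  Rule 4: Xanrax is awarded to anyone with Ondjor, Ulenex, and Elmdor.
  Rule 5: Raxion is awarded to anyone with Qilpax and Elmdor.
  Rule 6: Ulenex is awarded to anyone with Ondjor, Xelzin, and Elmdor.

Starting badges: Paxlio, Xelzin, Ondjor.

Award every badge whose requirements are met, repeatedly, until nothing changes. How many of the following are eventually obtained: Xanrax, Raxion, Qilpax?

With Xelzin and Paxlio, Elmdor is earned (Rule 2).
With Ondjor, Xelzin, and Elmdor, Ulenex is earned (Rule 6).
With Ondjor, Ulenex, and Elmdor, Xanrax is earned (Rule 4).
Xanrax: reached.
Raxion would need Qilpax and Elmdor (Rule 5), but Qilpax is never earned.
Qilpax would need Raxion (Rule 3), but Raxion is never earned.
Reached: Xanrax — 1 of the 3.

1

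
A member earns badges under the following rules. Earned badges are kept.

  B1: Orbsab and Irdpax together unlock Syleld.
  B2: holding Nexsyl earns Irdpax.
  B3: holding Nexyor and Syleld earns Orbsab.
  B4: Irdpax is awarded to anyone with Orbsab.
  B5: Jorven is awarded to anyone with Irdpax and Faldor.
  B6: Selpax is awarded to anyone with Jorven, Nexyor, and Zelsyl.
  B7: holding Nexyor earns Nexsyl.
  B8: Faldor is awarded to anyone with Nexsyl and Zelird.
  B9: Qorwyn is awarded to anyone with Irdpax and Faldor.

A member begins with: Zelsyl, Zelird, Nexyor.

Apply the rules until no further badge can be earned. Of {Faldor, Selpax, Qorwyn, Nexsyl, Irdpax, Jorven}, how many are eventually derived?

6

With Nexyor, Nexsyl is earned (B7).
With Nexsyl and Zelird, Faldor is earned (B8).
With Nexsyl, Irdpax is earned (B2).
With Irdpax and Faldor, Jorven is earned (B5).
With Irdpax and Faldor, Qorwyn is earned (B9).
With Jorven, Nexyor, and Zelsyl, Selpax is earned (B6).
Faldor: reached.
Selpax: reached.
Qorwyn: reached.
Nexsyl: reached.
Irdpax: reached.
Jorven: reached.
All 6 are reached.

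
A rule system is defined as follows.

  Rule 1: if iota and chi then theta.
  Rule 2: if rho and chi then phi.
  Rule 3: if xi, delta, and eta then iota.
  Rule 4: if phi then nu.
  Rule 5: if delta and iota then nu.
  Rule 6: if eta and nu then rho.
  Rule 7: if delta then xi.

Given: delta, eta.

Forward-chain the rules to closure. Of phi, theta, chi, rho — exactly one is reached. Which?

From delta, Rule 7 gives xi.
From xi, delta, and eta, Rule 3 gives iota.
From delta and iota, Rule 5 gives nu.
From eta and nu, Rule 6 gives rho.
No rule produces chi, and it is not given. theta would need iota and chi (Rule 1), but chi is never established. phi would need rho and chi (Rule 2), but chi is never established.

rho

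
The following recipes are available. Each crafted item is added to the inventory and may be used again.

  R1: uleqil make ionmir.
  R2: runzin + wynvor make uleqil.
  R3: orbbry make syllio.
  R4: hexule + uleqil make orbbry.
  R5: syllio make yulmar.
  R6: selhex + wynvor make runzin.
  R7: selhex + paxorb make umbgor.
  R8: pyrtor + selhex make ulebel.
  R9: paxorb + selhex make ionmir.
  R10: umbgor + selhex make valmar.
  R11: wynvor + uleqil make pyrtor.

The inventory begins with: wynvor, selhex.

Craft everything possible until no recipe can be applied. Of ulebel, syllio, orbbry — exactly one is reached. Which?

Using R6, selhex and wynvor make runzin.
Using R2, runzin and wynvor make uleqil.
wynvor + uleqil → pyrtor (R11).
Using R8, pyrtor and selhex make ulebel.
orbbry would need hexule and uleqil (R4), but hexule is never obtained. syllio would need orbbry (R3), but orbbry is never obtained.

ulebel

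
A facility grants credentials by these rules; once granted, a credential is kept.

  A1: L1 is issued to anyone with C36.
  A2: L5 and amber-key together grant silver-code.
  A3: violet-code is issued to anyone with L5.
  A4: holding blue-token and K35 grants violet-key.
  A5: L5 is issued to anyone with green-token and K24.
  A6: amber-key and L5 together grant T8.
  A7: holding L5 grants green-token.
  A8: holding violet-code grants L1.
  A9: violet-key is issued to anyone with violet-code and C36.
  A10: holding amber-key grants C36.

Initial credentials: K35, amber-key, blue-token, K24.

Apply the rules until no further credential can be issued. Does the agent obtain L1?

Holding amber-key grants C36 (A10).
Holding C36 grants L1 (A1).

Yes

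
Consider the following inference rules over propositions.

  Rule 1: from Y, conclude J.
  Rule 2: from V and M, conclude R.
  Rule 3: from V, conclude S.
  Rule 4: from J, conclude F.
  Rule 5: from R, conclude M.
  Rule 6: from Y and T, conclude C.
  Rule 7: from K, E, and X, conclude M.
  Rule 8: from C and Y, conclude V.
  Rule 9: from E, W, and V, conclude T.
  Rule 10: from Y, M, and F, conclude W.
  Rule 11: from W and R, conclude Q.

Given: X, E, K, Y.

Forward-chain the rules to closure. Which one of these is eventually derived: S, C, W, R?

W

K, E, and X hold, so M follows (Rule 7).
From Y, Rule 1 gives J.
J holds, so F follows (Rule 4).
Y, M, and F hold, so W follows (Rule 10).
C would need Y and T (Rule 6), but T is never established. R would need V and M (Rule 2), but V is never established. S would need V (Rule 3), but V is never established.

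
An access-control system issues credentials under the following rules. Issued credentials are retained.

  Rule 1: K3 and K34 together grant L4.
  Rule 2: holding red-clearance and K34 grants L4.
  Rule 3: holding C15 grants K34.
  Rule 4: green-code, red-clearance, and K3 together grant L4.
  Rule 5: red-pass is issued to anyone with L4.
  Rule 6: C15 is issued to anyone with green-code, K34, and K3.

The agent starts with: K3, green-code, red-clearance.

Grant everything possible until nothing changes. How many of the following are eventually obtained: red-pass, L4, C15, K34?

2

Holding green-code, red-clearance, and K3 grants L4 (Rule 4).
Holding L4 grants red-pass (Rule 5).
red-pass: reached.
L4: reached.
C15 would need green-code, K34, and K3 (Rule 6), but K34 is never granted.
K34 would need C15 (Rule 3), but C15 is never granted.
Reached: red-pass and L4 — 2 of the 4.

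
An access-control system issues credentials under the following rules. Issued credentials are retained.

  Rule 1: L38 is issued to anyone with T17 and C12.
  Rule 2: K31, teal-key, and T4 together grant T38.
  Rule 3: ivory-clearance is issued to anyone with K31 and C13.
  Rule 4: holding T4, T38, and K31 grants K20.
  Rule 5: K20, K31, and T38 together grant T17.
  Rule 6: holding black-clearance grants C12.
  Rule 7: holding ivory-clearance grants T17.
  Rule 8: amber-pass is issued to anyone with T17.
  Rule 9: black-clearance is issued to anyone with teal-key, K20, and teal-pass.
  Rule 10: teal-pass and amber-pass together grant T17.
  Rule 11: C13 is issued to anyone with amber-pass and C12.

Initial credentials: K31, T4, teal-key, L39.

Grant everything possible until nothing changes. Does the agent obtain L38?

No

L38 would need T17 and C12 (Rule 1), but C12 is never granted.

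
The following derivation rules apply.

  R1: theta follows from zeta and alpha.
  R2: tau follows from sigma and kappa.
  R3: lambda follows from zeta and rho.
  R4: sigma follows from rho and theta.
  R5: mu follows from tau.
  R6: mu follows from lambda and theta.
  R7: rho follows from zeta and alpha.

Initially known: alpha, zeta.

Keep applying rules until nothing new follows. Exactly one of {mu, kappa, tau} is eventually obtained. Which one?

mu

From zeta and alpha, R1 gives theta.
From zeta and alpha, R7 gives rho.
zeta and rho hold, so lambda follows (R3).
From lambda and theta, R6 gives mu.
No rule produces kappa, and it is not given. tau would need sigma and kappa (R2), but kappa is never established.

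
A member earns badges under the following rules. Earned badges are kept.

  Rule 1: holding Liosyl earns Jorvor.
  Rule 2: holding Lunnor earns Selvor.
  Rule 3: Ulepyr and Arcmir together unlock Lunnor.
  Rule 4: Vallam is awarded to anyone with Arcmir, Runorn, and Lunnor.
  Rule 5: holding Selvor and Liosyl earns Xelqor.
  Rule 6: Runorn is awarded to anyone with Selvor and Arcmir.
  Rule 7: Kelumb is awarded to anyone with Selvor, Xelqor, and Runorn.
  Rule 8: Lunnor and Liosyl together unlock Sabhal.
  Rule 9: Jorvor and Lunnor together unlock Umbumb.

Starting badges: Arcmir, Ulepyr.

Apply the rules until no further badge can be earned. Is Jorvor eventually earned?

No

Jorvor would need Liosyl (Rule 1), but Liosyl is never earned.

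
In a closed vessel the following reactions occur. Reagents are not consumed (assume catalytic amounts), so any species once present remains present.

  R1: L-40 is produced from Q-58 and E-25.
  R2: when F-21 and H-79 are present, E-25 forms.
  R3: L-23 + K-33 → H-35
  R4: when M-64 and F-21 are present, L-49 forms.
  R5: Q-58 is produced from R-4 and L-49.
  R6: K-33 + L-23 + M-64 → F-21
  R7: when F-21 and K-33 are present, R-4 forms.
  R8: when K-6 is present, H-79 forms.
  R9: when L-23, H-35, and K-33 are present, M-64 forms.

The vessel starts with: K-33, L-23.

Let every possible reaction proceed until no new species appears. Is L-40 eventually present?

L-40 would need Q-58 and E-25 (R1), but E-25 never forms.

No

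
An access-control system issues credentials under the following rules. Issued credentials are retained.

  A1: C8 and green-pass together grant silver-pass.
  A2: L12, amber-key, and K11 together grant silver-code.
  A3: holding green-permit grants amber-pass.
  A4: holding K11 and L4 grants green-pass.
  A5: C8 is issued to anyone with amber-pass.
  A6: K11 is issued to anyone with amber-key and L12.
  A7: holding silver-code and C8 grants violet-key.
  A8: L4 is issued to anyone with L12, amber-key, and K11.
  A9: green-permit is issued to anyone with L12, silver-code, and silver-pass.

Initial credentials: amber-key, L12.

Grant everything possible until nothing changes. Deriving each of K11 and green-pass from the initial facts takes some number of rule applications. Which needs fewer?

K11

K11: Holding amber-key and L12 grants K11 (A6). [1 rule application]
green-pass: Holding amber-key and L12 grants K11 (A6). Holding L12, amber-key, and K11 grants L4 (A8). Holding K11 and L4 grants green-pass (A4). [3 rule applications]
K11 needs fewer.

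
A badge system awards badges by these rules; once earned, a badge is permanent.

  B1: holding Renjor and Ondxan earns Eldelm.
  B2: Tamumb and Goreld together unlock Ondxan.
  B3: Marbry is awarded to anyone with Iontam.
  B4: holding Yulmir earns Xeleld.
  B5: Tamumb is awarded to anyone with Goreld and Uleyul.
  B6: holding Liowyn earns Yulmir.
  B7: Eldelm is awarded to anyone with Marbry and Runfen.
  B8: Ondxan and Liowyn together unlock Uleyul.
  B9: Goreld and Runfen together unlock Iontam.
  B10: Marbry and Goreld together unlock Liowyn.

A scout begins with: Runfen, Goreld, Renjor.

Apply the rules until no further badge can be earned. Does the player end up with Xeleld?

Yes

With Goreld and Runfen, Iontam is earned (B9).
With Iontam, Marbry is earned (B3).
With Marbry and Goreld, Liowyn is earned (B10).
With Liowyn, Yulmir is earned (B6).
With Yulmir, Xeleld is earned (B4).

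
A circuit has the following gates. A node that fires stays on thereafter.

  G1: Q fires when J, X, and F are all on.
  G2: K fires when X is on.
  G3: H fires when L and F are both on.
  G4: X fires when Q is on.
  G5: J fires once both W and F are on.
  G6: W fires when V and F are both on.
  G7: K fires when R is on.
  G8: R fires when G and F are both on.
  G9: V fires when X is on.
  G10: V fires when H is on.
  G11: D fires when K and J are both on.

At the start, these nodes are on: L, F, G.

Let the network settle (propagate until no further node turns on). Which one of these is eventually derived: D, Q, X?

L and F are on, so H fires (G3).
G and F are on, so R fires (G8).
R is on, so K fires (G7).
H is on, so V fires (G10).
G6: V and F on → W on.
W and F are on, so J fires (G5).
K and J are on, so D fires (G11).
Q would need J, X, and F (G1), but X never turns on. X would need Q (G4), but Q never turns on.

D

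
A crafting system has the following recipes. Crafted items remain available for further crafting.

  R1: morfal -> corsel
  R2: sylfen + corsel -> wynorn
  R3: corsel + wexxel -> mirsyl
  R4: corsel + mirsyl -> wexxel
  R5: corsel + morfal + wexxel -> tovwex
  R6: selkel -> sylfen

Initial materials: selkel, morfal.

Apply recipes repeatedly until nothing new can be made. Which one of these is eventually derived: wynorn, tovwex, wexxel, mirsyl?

selkel -> sylfen (R6).
Using R1, morfal makes corsel.
Using R2, sylfen and corsel make wynorn.
tovwex would need corsel, morfal, and wexxel (R5), but wexxel is never obtained. wexxel would need corsel and mirsyl (R4), but mirsyl is never obtained. mirsyl would need corsel and wexxel (R3), but wexxel is never obtained.

wynorn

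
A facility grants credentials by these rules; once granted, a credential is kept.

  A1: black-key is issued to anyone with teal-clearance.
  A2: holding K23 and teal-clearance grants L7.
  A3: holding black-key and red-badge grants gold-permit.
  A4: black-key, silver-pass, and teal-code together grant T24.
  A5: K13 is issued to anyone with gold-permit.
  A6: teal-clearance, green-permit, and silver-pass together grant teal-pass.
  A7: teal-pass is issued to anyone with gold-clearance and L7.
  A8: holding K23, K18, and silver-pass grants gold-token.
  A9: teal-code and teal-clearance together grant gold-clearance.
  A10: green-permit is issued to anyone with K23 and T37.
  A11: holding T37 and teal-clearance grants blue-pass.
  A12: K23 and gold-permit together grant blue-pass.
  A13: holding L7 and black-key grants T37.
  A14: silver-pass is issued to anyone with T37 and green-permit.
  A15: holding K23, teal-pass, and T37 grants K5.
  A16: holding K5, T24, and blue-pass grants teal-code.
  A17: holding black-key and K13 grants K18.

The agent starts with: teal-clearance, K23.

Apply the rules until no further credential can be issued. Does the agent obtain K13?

K13 would need gold-permit (A5), but gold-permit is never granted.

No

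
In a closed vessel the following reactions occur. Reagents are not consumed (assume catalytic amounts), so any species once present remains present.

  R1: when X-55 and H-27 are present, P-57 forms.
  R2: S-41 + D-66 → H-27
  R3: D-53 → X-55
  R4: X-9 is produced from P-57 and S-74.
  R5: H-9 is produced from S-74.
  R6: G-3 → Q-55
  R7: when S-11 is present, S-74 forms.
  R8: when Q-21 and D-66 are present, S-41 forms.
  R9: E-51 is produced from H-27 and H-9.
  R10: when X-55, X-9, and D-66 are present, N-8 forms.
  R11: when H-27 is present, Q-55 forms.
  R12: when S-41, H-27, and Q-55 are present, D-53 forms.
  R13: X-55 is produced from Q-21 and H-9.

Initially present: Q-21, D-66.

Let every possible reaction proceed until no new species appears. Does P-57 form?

Yes

Q-21 and D-66 present → S-41 forms (R8).
S-41 and D-66 present → H-27 forms (R2).
H-27 present → Q-55 forms (R11).
S-41, H-27, and Q-55 present → D-53 forms (R12).
D-53 present → X-55 forms (R3).
X-55 and H-27 present → P-57 forms (R1).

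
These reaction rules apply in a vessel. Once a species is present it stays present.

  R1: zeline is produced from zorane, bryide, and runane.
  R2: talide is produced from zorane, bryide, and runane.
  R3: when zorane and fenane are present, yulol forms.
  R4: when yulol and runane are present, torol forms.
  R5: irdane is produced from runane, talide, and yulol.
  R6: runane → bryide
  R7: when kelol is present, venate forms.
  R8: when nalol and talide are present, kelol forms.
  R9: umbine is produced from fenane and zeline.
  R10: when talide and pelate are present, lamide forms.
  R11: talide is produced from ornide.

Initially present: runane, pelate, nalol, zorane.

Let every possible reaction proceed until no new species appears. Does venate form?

Yes

runane present → bryide forms (R6).
zorane, bryide, and runane present → talide forms (R2).
nalol and talide present → kelol forms (R8).
kelol present → venate forms (R7).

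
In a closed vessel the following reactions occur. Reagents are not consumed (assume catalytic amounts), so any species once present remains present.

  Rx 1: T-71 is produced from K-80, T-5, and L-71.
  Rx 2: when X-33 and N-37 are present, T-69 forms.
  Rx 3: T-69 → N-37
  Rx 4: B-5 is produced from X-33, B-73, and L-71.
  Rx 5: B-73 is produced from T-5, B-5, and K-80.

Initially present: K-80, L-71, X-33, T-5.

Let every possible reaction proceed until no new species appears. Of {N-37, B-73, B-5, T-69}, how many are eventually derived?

N-37 would need T-69 (Rx 3), but T-69 never forms.
B-73 would need T-5, B-5, and K-80 (Rx 5), but B-5 never forms.
B-5 would need X-33, B-73, and L-71 (Rx 4), but B-73 never forms.
T-69 would need X-33 and N-37 (Rx 2), but N-37 never forms.
None of the 4 are reached.

0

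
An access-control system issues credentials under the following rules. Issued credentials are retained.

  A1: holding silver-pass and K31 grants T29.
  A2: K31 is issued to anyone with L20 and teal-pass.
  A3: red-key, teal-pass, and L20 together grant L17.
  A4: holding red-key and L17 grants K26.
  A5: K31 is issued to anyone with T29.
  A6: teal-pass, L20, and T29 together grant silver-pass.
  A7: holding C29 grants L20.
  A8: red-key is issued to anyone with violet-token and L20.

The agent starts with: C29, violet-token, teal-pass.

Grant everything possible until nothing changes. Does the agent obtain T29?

No

T29 would need silver-pass and K31 (A1), but silver-pass is never granted.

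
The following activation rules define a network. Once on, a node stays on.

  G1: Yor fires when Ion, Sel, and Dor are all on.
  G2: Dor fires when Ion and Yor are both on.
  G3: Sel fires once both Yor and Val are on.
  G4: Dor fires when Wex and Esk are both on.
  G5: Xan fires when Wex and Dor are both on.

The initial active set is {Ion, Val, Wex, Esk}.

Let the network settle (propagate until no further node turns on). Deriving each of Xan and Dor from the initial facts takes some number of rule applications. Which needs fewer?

Dor

Dor: Wex and Esk are on, so Dor fires (G4). [1 rule application]
Xan: G4: Wex and Esk on → Dor on. Wex and Dor are on, so Xan fires (G5). [2 rule applications]
Dor needs fewer.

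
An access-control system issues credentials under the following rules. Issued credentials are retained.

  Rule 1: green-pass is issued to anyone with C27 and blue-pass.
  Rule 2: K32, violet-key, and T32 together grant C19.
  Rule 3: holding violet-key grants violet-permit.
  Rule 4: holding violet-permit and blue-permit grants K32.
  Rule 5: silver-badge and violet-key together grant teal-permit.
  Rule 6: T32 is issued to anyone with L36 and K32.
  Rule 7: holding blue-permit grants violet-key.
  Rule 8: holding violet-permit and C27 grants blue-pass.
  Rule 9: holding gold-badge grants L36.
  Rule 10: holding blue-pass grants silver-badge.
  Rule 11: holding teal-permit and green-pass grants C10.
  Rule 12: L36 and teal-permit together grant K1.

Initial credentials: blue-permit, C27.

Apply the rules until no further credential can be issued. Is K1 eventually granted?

No

K1 would need L36 and teal-permit (Rule 12), but L36 is never granted.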